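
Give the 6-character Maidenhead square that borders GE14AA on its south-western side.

GE03xx

Longitude subsquare a = 0; −1 → -1, wraps to 23 = x, carry into square.
Longitude square 1; −1 → 0.
Latitude subsquare a = 0; −1 → -1, wraps to 23 = x, carry into square.
Latitude square 4; −1 → 3.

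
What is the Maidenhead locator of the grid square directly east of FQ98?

GQ08

Longitude square 9; +1 → 10, wraps to 0, carry into field.
Longitude field F = 5; +1 → 6 = G.
The latitude characters are unchanged.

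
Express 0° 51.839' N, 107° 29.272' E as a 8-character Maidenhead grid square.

Add 180° to longitude and 90° to latitude: 287.48787, 90.86398.
Field: 287.48787/20 → 14 → O, 90.86398/10 → 9 → J; chars OJ.
Square: 7.48787/2 → 3, 0.86398/1 → 0; chars 30.
Subsquare: 1.48787/0.0833333 → 17 → r, 0.86398/0.0416667 → 20 → u; chars ru.
Extended square: 0.07120/0.00833333 → 8, 0.03065/0.00416667 → 7; chars 87.

OJ30ru87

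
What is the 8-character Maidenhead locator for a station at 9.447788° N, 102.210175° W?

DJ89vk47

Shift to the Maidenhead origin (180°W, 90°S): lon 77.78982, lat 99.44779.
Field: 77.78982/20 → 3 → D, 99.44779/10 → 9 → J; chars DJ.
Square: 17.78982/2 → 8, 9.44779/1 → 9; chars 89.
Subsquare: 1.78982/0.0833333 → 21 → v, 0.44779/0.0416667 → 10 → k; chars vk.
Extended square: 0.03982/0.00833333 → 4, 0.03112/0.00416667 → 7; chars 47.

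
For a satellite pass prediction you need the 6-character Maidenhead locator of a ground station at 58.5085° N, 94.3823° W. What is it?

Shift to the Maidenhead origin (180°W, 90°S): lon 85.6177, lat 148.5085.
Field: 85.6177/20 → 4 → E, 148.5085/10 → 14 → O; chars EO.
Square: 5.6177/2 → 2, 8.5085/1 → 8; chars 28.
Subsquare: 1.6177/0.0833333 → 19 → t, 0.5085/0.0416667 → 12 → m; chars tm.

EO28tm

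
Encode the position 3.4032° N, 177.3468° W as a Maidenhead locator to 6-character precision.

Offset from 180°W / 90°S: lon 2.6532°, lat 93.4032°.
Field: 2.6532/20 → 0 → A, 93.4032/10 → 9 → J; chars AJ.
Square: 2.6532/2 → 1, 3.4032/1 → 3; chars 13.
Subsquare: 0.6532/0.0833333 → 7 → h, 0.4032/0.0416667 → 9 → j; chars hj.

AJ13hj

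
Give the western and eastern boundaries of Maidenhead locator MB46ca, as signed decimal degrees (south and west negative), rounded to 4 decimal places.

68.1667, 68.2500

Field M=12, B=1: +12·20° lon, +1·10° lat → SW at lon 60°, lat -80°.
Square 4, 6: +4·2° lon, +6·1° lat → SW at lon 68°, lat -74°.
Subsquare c=2, a=0: +2·0.0833333° lon, +0·0.0416667° lat → SW at lon 68.1667°, lat -74°.
Cell spans 0.0833333° lon × 0.0416667° lat.
west 68.1667, east 68.2500.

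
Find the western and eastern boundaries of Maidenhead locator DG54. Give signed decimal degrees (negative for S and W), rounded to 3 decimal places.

Field D=3, G=6: +3·20° lon, +6·10° lat → SW at lon -120°, lat -30°.
Square 5, 4: +5·2° lon, +4·1° lat → SW at lon -110°, lat -26°.
Cell spans 2° lon × 1° lat.
west -110.000, east -108.000.

-110.000, -108.000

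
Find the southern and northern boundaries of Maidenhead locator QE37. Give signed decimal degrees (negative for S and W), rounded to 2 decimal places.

Field Q=16, E=4: +16·20° lon, +4·10° lat → SW at lon 140°, lat -50°.
Square 3, 7: +3·2° lon, +7·1° lat → SW at lon 146°, lat -43°.
Cell spans 2° lon × 1° lat.
south -43.00, north -42.00.

-43.00, -42.00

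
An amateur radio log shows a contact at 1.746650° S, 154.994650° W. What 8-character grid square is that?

Add 180° to longitude and 90° to latitude: 25.00535, 88.25335.
Field (20°×10°, letters A–R): 25.00535/20 → 1 → B, 88.25335/10 → 8 → I; chars BI.
Square (2°×1°, digits 0–9): 5.00535/2 → 2, 8.25335/1 → 8; chars 28.
Subsquare (5′×2.5′, letters a–x): 1.00535/0.0833333 → 12 → m, 0.25335/0.0416667 → 6 → g; chars mg.
Extended square (30″×15″, digits 0–9): 0.00535/0.00833333 → 0, 0.00335/0.00416667 → 0; chars 00.

BI28mg00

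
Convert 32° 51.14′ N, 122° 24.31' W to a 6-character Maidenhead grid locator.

CM82tu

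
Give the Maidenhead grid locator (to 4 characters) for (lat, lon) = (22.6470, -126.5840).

CL62

Add 180° to longitude and 90° to latitude: 53.42, 112.65.
Field: lon ⌊53.42/20⌋ = 2 → C; lat ⌊112.65/10⌋ = 11 → L.
Square: lon ⌊13.42/2⌋ = 6; lat ⌊2.65/1⌋ = 2.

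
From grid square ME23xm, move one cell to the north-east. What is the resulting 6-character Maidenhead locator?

ME33an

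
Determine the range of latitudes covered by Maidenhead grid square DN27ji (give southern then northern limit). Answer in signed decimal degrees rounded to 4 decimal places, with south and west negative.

47.3333, 47.3750

Field D=3, N=13: +3·20° lon, +13·10° lat → SW at lon -120°, lat 40°.
Square 2, 7: +2·2° lon, +7·1° lat → SW at lon -116°, lat 47°.
Subsquare j=9, i=8: +9·0.0833333° lon, +8·0.0416667° lat → SW at lon -115.25°, lat 47.3333°.
Cell spans 0.0833333° lon × 0.0416667° lat.
south 47.3333, north 47.3750.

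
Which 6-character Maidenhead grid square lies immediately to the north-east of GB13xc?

GB23ad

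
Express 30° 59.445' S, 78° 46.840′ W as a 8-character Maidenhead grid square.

FF09oa62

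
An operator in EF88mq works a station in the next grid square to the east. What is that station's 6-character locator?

EF88nq

Longitude subsquare m = 12; +1 → 13 = n.
The latitude characters are unchanged.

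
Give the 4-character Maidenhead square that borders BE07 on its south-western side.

AE96

Longitude square 0; −1 → -1, wraps to 9, carry into field.
Longitude field B = 1; −1 → 0 = A.
Latitude square 7; −1 → 6.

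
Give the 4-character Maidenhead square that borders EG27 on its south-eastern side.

EG36

Longitude square 2; +1 → 3.
Latitude square 7; −1 → 6.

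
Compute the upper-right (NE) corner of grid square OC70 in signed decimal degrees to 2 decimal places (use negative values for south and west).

-69.00, 116.00

Field O=14, C=2: +14·20° lon, +2·10° lat → SW at lon 100°, lat -70°.
Square 7, 0: +7·2° lon, +0·1° lat → SW at lon 114°, lat -70°.
Cell spans 2° lon × 1° lat. NE corner is SW corner plus one full cell.
latitude -69.00, longitude 116.00.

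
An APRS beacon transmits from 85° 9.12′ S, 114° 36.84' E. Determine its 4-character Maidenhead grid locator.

Shift to the Maidenhead origin (180°W, 90°S): lon 294.61, lat 4.85.
Field: 294.61/20 → 14 → O, 4.85/10 → 0 → A; chars OA.
Square: 14.61/2 → 7, 4.85/1 → 4; chars 74.

OA74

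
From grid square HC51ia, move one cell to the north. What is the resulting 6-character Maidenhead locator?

Latitude subsquare a = 0; +1 → 1 = b.
The longitude characters are unchanged.

HC51ib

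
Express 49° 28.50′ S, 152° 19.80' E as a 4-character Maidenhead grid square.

QE60

Offset from 180°W / 90°S: lon 332.33°, lat 40.52°.
Field: lon ⌊332.33/20⌋ = 16 → Q; lat ⌊40.52/10⌋ = 4 → E.
Square: lon ⌊12.33/2⌋ = 6; lat ⌊0.52/1⌋ = 0.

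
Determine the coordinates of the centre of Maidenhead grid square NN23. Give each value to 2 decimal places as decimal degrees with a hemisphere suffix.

43.50° N, 85.00° E

Field N=13, N=13: +13·20° lon, +13·10° lat → SW at lon 80°, lat 40°.
Square 2, 3: +2·2° lon, +3·1° lat → SW at lon 84°, lat 43°.
Cell spans 2° lon × 1° lat. Centre is SW corner plus half of each.
latitude 43.50° N, longitude 85.00° E.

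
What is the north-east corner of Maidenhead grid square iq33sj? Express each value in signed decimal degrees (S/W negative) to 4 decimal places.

Field I=8, Q=16: +8·20° lon, +16·10° lat → SW at lon -20°, lat 70°.
Square 3, 3: +3·2° lon, +3·1° lat → SW at lon -14°, lat 73°.
Subsquare s=18, j=9: +18·0.0833333° lon, +9·0.0416667° lat → SW at lon -12.5°, lat 73.375°.
Cell spans 0.0833333° lon × 0.0416667° lat. NE corner is SW corner plus one full cell.
latitude 73.4167, longitude -12.4167.

73.4167, -12.4167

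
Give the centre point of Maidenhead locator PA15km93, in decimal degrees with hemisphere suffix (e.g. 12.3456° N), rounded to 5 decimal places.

84.48542° S, 122.91250° E

Field P=15, A=0: +15·20° lon, +0·10° lat → SW at lon 120°, lat -90°.
Square 1, 5: +1·2° lon, +5·1° lat → SW at lon 122°, lat -85°.
Subsquare k=10, m=12: +10·0.0833333° lon, +12·0.0416667° lat → SW at lon 122.833°, lat -84.5°.
Extended square 9, 3: +9·0.00833333° lon, +3·0.00416667° lat → SW at lon 122.908°, lat -84.4875°.
Cell spans 0.00833333° lon × 0.00416667° lat. Centre is SW corner plus half of each.
latitude 84.48542° S, longitude 122.91250° E.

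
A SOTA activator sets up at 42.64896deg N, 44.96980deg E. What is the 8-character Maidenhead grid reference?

LN22lp65

Shift to the Maidenhead origin (180°W, 90°S): lon 224.96980, lat 132.64896.
Field (20°×10°, letters A–R): 224.96980/20 → 11 → L, 132.64896/10 → 13 → N; chars LN.
Square (2°×1°, digits 0–9): 4.96980/2 → 2, 2.64896/1 → 2; chars 22.
Subsquare (5′×2.5′, letters a–x): 0.96980/0.0833333 → 11 → l, 0.64896/0.0416667 → 15 → p; chars lp.
Extended square (30″×15″, digits 0–9): 0.05313/0.00833333 → 6, 0.02396/0.00416667 → 5; chars 65.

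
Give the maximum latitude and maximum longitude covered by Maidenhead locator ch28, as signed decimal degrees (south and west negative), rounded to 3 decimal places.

Field C=2, H=7: +2·20° lon, +7·10° lat → SW at lon -140°, lat -20°.
Square 2, 8: +2·2° lon, +8·1° lat → SW at lon -136°, lat -12°.
Cell spans 2° lon × 1° lat. NE corner is SW corner plus one full cell.
latitude -11.000, longitude -134.000.

-11.000, -134.000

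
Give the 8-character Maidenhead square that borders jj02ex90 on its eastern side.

JJ02fx00

Longitude extended square 9; +1 → 10, wraps to 0, carry into subsquare.
Longitude subsquare e = 4; +1 → 5 = f.
The latitude characters are unchanged.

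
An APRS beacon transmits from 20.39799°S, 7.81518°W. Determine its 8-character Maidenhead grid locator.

IG69co24

Shift to the Maidenhead origin (180°W, 90°S): lon 172.18482, lat 69.60201.
Field: 172.18482/20 → 8 → I, 69.60201/10 → 6 → G; chars IG.
Square: 12.18482/2 → 6, 9.60201/1 → 9; chars 69.
Subsquare: 0.18482/0.0833333 → 2 → c, 0.60201/0.0416667 → 14 → o; chars co.
Extended square: 0.01815/0.00833333 → 2, 0.01868/0.00416667 → 4; chars 24.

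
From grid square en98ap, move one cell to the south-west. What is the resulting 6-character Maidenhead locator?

EN88xo

Longitude subsquare a = 0; −1 → -1, wraps to 23 = x, carry into square.
Longitude square 9; −1 → 8.
Latitude subsquare p = 15; −1 → 14 = o.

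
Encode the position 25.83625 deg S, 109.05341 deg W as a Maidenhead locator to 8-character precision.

Shift to the Maidenhead origin (180°W, 90°S): lon 70.94659, lat 64.16375.
Field: lon ⌊70.94659/20⌋ = 3 → D; lat ⌊64.16375/10⌋ = 6 → G.
Square: lon ⌊10.94659/2⌋ = 5; lat ⌊4.16375/1⌋ = 4.
Subsquare: lon ⌊0.94659/0.0833333⌋ = 11 → l; lat ⌊0.16375/0.0416667⌋ = 3 → d.
Extended square: lon ⌊0.02992/0.00833333⌋ = 3; lat ⌊0.03875/0.00416667⌋ = 9.

DG54ld39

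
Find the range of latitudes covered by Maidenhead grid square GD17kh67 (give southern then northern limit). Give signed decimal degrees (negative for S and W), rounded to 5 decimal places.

-52.67917, -52.67500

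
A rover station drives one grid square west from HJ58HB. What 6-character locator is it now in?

Longitude subsquare h = 7; −1 → 6 = g.
The latitude characters are unchanged.

HJ58gb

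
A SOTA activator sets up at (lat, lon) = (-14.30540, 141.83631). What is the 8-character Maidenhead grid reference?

QH05wq06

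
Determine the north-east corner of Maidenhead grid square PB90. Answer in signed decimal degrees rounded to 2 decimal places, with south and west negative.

-79.00, 140.00

Field P=15, B=1: +15·20° lon, +1·10° lat → SW at lon 120°, lat -80°.
Square 9, 0: +9·2° lon, +0·1° lat → SW at lon 138°, lat -80°.
Cell spans 2° lon × 1° lat. NE corner is SW corner plus one full cell.
latitude -79.00, longitude 140.00.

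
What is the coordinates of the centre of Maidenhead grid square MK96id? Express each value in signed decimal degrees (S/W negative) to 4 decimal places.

Field M=12, K=10: +12·20° lon, +10·10° lat → SW at lon 60°, lat 10°.
Square 9, 6: +9·2° lon, +6·1° lat → SW at lon 78°, lat 16°.
Subsquare i=8, d=3: +8·0.0833333° lon, +3·0.0416667° lat → SW at lon 78.6667°, lat 16.125°.
Cell spans 0.0833333° lon × 0.0416667° lat. Centre is SW corner plus half of each.
latitude 16.1458, longitude 78.7083.

16.1458, 78.7083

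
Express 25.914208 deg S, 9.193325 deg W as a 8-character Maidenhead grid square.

Offset from 180°W / 90°S: lon 170.80668°, lat 64.08579°.
Field: lon ⌊170.80668/20⌋ = 8 → I; lat ⌊64.08579/10⌋ = 6 → G.
Square: lon ⌊10.80668/2⌋ = 5; lat ⌊4.08579/1⌋ = 4.
Subsquare: lon ⌊0.80668/0.0833333⌋ = 9 → j; lat ⌊0.08579/0.0416667⌋ = 2 → c.
Extended square: lon ⌊0.05668/0.00833333⌋ = 6; lat ⌊0.00246/0.00416667⌋ = 0.

IG54jc60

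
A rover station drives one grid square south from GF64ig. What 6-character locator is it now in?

Latitude subsquare g = 6; −1 → 5 = f.
The longitude characters are unchanged.

GF64if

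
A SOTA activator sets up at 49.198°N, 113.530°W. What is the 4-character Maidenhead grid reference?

Shift to the Maidenhead origin (180°W, 90°S): lon 66.47, lat 139.20.
Field: 66.47/20 → 3 → D, 139.20/10 → 13 → N; chars DN.
Square: 6.47/2 → 3, 9.20/1 → 9; chars 39.

DN39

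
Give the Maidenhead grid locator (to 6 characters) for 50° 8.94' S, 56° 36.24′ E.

LD89hu

Offset from 180°W / 90°S: lon 236.6040°, lat 39.8510°.
Field: 236.6040/20 → 11 → L, 39.8510/10 → 3 → D; chars LD.
Square: 16.6040/2 → 8, 9.8510/1 → 9; chars 89.
Subsquare: 0.6040/0.0833333 → 7 → h, 0.8510/0.0416667 → 20 → u; chars hu.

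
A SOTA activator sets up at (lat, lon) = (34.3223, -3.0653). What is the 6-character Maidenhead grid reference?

IM84lh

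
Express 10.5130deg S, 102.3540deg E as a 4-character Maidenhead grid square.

OH19

Offset from 180°W / 90°S: lon 282.35°, lat 79.49°.
Field: 282.35/20 → 14 → O, 79.49/10 → 7 → H; chars OH.
Square: 2.35/2 → 1, 9.49/1 → 9; chars 19.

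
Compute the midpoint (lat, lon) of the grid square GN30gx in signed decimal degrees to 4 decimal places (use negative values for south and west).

Field G=6, N=13: +6·20° lon, +13·10° lat → SW at lon -60°, lat 40°.
Square 3, 0: +3·2° lon, +0·1° lat → SW at lon -54°, lat 40°.
Subsquare g=6, x=23: +6·0.0833333° lon, +23·0.0416667° lat → SW at lon -53.5°, lat 40.9583°.
Cell spans 0.0833333° lon × 0.0416667° lat. Centre is SW corner plus half of each.
latitude 40.9792, longitude -53.4583.

40.9792, -53.4583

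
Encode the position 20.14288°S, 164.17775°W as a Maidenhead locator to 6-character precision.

Add 180° to longitude and 90° to latitude: 15.8222, 69.8571.
Field: lon ⌊15.8222/20⌋ = 0 → A; lat ⌊69.8571/10⌋ = 6 → G.
Square: lon ⌊15.8222/2⌋ = 7; lat ⌊9.8571/1⌋ = 9.
Subsquare: lon ⌊1.8222/0.0833333⌋ = 21 → v; lat ⌊0.8571/0.0416667⌋ = 20 → u.

AG79vu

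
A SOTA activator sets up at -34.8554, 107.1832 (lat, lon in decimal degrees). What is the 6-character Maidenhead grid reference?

OF35od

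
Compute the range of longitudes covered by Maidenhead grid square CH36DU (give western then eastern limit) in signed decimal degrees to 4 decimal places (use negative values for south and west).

-133.7500, -133.6667

Field C=2, H=7: +2·20° lon, +7·10° lat → SW at lon -140°, lat -20°.
Square 3, 6: +3·2° lon, +6·1° lat → SW at lon -134°, lat -14°.
Subsquare d=3, u=20: +3·0.0833333° lon, +20·0.0416667° lat → SW at lon -133.75°, lat -13.1667°.
Cell spans 0.0833333° lon × 0.0416667° lat.
west -133.7500, east -133.6667.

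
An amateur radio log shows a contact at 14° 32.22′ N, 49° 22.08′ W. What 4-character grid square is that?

Shift to the Maidenhead origin (180°W, 90°S): lon 130.63, lat 104.54.
Field: lon ⌊130.63/20⌋ = 6 → G; lat ⌊104.54/10⌋ = 10 → K.
Square: lon ⌊10.63/2⌋ = 5; lat ⌊4.54/1⌋ = 4.

GK54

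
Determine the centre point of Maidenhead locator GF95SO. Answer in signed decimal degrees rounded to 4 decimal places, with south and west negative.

-34.3958, -40.4583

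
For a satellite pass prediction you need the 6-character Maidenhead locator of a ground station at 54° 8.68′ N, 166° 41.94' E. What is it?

RO34id

Offset from 180°W / 90°S: lon 346.6990°, lat 144.1447°.
Field: 346.6990/20 → 17 → R, 144.1447/10 → 14 → O; chars RO.
Square: 6.6990/2 → 3, 4.1447/1 → 4; chars 34.
Subsquare: 0.6990/0.0833333 → 8 → i, 0.1447/0.0416667 → 3 → d; chars id.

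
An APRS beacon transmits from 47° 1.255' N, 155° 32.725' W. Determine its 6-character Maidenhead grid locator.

BN27fa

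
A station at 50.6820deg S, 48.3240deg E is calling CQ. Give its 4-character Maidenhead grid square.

LD49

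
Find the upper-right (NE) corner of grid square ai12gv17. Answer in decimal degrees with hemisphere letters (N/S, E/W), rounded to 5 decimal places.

7.09167° S, 177.48333° W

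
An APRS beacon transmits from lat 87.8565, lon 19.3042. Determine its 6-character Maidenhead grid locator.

Add 180° to longitude and 90° to latitude: 199.3042, 177.8565.
Field: 199.3042/20 → 9 → J, 177.8565/10 → 17 → R; chars JR.
Square: 19.3042/2 → 9, 7.8565/1 → 7; chars 97.
Subsquare: 1.3042/0.0833333 → 15 → p, 0.8565/0.0416667 → 20 → u; chars pu.

JR97pu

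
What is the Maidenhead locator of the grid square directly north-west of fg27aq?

Longitude subsquare a = 0; −1 → -1, wraps to 23 = x, carry into square.
Longitude square 2; −1 → 1.
Latitude subsquare q = 16; +1 → 17 = r.

FG17xr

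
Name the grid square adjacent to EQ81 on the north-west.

Longitude square 8; −1 → 7.
Latitude square 1; +1 → 2.

EQ72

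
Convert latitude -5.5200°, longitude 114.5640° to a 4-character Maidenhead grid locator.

OI74

Shift to the Maidenhead origin (180°W, 90°S): lon 294.56, lat 84.48.
Field: 294.56/20 → 14 → O, 84.48/10 → 8 → I; chars OI.
Square: 14.56/2 → 7, 4.48/1 → 4; chars 74.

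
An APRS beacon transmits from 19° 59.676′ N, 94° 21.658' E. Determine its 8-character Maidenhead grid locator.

Add 180° to longitude and 90° to latitude: 274.36097, 109.99460.
Field (20°×10°, letters A–R): 274.36097/20 → 13 → N, 109.99460/10 → 10 → K; chars NK.
Square (2°×1°, digits 0–9): 14.36097/2 → 7, 9.99460/1 → 9; chars 79.
Subsquare (5′×2.5′, letters a–x): 0.36097/0.0833333 → 4 → e, 0.99460/0.0416667 → 23 → x; chars ex.
Extended square (30″×15″, digits 0–9): 0.02763/0.00833333 → 3, 0.03627/0.00416667 → 8; chars 38.

NK79ex38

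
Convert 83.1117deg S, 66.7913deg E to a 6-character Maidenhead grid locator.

MA36jv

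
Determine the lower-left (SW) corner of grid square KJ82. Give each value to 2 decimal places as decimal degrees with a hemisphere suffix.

Field K=10, J=9: +10·20° lon, +9·10° lat → SW at lon 20°, lat 0°.
Square 8, 2: +8·2° lon, +2·1° lat → SW at lon 36°, lat 2°.
latitude 2.00° N, longitude 36.00° E.

2.00° N, 36.00° E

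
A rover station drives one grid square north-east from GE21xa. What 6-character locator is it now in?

Longitude subsquare x = 23; +1 → 24, wraps to 0 = a, carry into square.
Longitude square 2; +1 → 3.
Latitude subsquare a = 0; +1 → 1 = b.

GE31ab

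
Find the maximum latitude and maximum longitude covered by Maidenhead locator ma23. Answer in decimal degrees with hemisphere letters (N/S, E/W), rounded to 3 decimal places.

86.000° S, 66.000° E

Field M=12, A=0: +12·20° lon, +0·10° lat → SW at lon 60°, lat -90°.
Square 2, 3: +2·2° lon, +3·1° lat → SW at lon 64°, lat -87°.
Cell spans 2° lon × 1° lat. NE corner is SW corner plus one full cell.
latitude 86.000° S, longitude 66.000° E.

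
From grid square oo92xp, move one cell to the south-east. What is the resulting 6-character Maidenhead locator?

PO02ao

Longitude subsquare x = 23; +1 → 24, wraps to 0 = a, carry into square.
Longitude square 9; +1 → 10, wraps to 0, carry into field.
Longitude field O = 14; +1 → 15 = P.
Latitude subsquare p = 15; −1 → 14 = o.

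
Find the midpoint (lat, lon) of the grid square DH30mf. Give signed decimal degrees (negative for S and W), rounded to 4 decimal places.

-19.7708, -112.9583

Field D=3, H=7: +3·20° lon, +7·10° lat → SW at lon -120°, lat -20°.
Square 3, 0: +3·2° lon, +0·1° lat → SW at lon -114°, lat -20°.
Subsquare m=12, f=5: +12·0.0833333° lon, +5·0.0416667° lat → SW at lon -113°, lat -19.7917°.
Cell spans 0.0833333° lon × 0.0416667° lat. Centre is SW corner plus half of each.
latitude -19.7708, longitude -112.9583.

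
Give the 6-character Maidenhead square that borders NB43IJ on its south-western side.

Longitude subsquare i = 8; −1 → 7 = h.
Latitude subsquare j = 9; −1 → 8 = i.

NB43hi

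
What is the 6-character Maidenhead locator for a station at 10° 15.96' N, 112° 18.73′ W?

DK30ug

Add 180° to longitude and 90° to latitude: 67.6878, 100.2660.
Field (20°×10°, letters A–R): 67.6878/20 → 3 → D, 100.2660/10 → 10 → K; chars DK.
Square (2°×1°, digits 0–9): 7.6878/2 → 3, 0.2660/1 → 0; chars 30.
Subsquare (5′×2.5′, letters a–x): 1.6878/0.0833333 → 20 → u, 0.2660/0.0416667 → 6 → g; chars ug.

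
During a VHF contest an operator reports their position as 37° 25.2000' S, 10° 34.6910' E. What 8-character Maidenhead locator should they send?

JF52gn99

Offset from 180°W / 90°S: lon 190.57818°, lat 52.58000°.
Field: 190.57818/20 → 9 → J, 52.58000/10 → 5 → F; chars JF.
Square: 10.57818/2 → 5, 2.58000/1 → 2; chars 52.
Subsquare: 0.57818/0.0833333 → 6 → g, 0.58000/0.0416667 → 13 → n; chars gn.
Extended square: 0.07818/0.00833333 → 9, 0.03833/0.00416667 → 9; chars 99.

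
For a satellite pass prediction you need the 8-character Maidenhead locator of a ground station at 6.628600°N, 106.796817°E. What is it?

Shift to the Maidenhead origin (180°W, 90°S): lon 286.79682, lat 96.62860.
Field: lon ⌊286.79682/20⌋ = 14 → O; lat ⌊96.62860/10⌋ = 9 → J.
Square: lon ⌊6.79682/2⌋ = 3; lat ⌊6.62860/1⌋ = 6.
Subsquare: lon ⌊0.79682/0.0833333⌋ = 9 → j; lat ⌊0.62860/0.0416667⌋ = 15 → p.
Extended square: lon ⌊0.04682/0.00833333⌋ = 5; lat ⌊0.00360/0.00416667⌋ = 0.

OJ36jp50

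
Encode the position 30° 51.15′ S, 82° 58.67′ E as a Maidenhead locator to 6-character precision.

Add 180° to longitude and 90° to latitude: 262.9778, 59.1475.
Field (20°×10°, letters A–R): lon ⌊262.9778/20⌋ = 13 → N; lat ⌊59.1475/10⌋ = 5 → F.
Square (2°×1°, digits 0–9): lon ⌊2.9778/2⌋ = 1; lat ⌊9.1475/1⌋ = 9.
Subsquare (5′×2.5′, letters a–x): lon ⌊0.9778/0.0833333⌋ = 11 → l; lat ⌊0.1475/0.0416667⌋ = 3 → d.

NF19ld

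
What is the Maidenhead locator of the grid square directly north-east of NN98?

ON09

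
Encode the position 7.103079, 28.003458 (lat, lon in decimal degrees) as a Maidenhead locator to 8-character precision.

Offset from 180°W / 90°S: lon 208.00346°, lat 97.10308°.
Field (20°×10°, letters A–R): 208.00346/20 → 10 → K, 97.10308/10 → 9 → J; chars KJ.
Square (2°×1°, digits 0–9): 8.00346/2 → 4, 7.10308/1 → 7; chars 47.
Subsquare (5′×2.5′, letters a–x): 0.00346/0.0833333 → 0 → a, 0.10308/0.0416667 → 2 → c; chars ac.
Extended square (30″×15″, digits 0–9): 0.00346/0.00833333 → 0, 0.01975/0.00416667 → 4; chars 04.

KJ47ac04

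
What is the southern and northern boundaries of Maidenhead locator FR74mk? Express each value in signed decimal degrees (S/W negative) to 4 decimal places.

84.4167, 84.4583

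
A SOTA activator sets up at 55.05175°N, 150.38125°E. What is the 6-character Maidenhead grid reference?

Offset from 180°W / 90°S: lon 330.3813°, lat 145.0517°.
Field: lon ⌊330.3813/20⌋ = 16 → Q; lat ⌊145.0517/10⌋ = 14 → O.
Square: lon ⌊10.3813/2⌋ = 5; lat ⌊5.0517/1⌋ = 5.
Subsquare: lon ⌊0.3813/0.0833333⌋ = 4 → e; lat ⌊0.0517/0.0416667⌋ = 1 → b.

QO55eb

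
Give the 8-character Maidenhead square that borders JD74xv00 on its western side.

JD74wv90

Longitude extended square 0; −1 → -1, wraps to 9, carry into subsquare.
Longitude subsquare x = 23; −1 → 22 = w.
The latitude characters are unchanged.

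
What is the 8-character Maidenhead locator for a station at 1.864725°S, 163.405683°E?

Offset from 180°W / 90°S: lon 343.40568°, lat 88.13528°.
Field (20°×10°, letters A–R): 343.40568/20 → 17 → R, 88.13528/10 → 8 → I; chars RI.
Square (2°×1°, digits 0–9): 3.40568/2 → 1, 8.13528/1 → 8; chars 18.
Subsquare (5′×2.5′, letters a–x): 1.40568/0.0833333 → 16 → q, 0.13528/0.0416667 → 3 → d; chars qd.
Extended square (30″×15″, digits 0–9): 0.07235/0.00833333 → 8, 0.01028/0.00416667 → 2; chars 82.

RI18qd82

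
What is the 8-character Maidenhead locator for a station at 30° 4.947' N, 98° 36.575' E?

NM90hb39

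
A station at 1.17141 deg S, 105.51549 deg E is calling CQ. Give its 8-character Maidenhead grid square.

Offset from 180°W / 90°S: lon 285.51549°, lat 88.82859°.
Field (20°×10°, letters A–R): lon ⌊285.51549/20⌋ = 14 → O; lat ⌊88.82859/10⌋ = 8 → I.
Square (2°×1°, digits 0–9): lon ⌊5.51549/2⌋ = 2; lat ⌊8.82859/1⌋ = 8.
Subsquare (5′×2.5′, letters a–x): lon ⌊1.51549/0.0833333⌋ = 18 → s; lat ⌊0.82859/0.0416667⌋ = 19 → t.
Extended square (30″×15″, digits 0–9): lon ⌊0.01549/0.00833333⌋ = 1; lat ⌊0.03692/0.00416667⌋ = 8.

OI28st18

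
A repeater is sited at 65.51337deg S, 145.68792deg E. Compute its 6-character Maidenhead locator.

QC24ul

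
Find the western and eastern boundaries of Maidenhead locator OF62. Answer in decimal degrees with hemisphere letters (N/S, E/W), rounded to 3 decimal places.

112.000° E, 114.000° E

Field O=14, F=5: +14·20° lon, +5·10° lat → SW at lon 100°, lat -40°.
Square 6, 2: +6·2° lon, +2·1° lat → SW at lon 112°, lat -38°.
Cell spans 2° lon × 1° lat.
west 112.000° E, east 114.000° E.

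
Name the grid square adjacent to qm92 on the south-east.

Longitude square 9; +1 → 10, wraps to 0, carry into field.
Longitude field Q = 16; +1 → 17 = R.
Latitude square 2; −1 → 1.

RM01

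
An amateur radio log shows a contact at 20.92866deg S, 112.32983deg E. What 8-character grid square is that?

OG69db97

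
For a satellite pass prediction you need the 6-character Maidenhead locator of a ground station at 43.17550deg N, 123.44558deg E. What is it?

PN13re

Offset from 180°W / 90°S: lon 303.4456°, lat 133.1755°.
Field: lon ⌊303.4456/20⌋ = 15 → P; lat ⌊133.1755/10⌋ = 13 → N.
Square: lon ⌊3.4456/2⌋ = 1; lat ⌊3.1755/1⌋ = 3.
Subsquare: lon ⌊1.4456/0.0833333⌋ = 17 → r; lat ⌊0.1755/0.0416667⌋ = 4 → e.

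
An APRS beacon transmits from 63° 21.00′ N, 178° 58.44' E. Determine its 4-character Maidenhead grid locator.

Shift to the Maidenhead origin (180°W, 90°S): lon 358.97, lat 153.35.
Field: lon ⌊358.97/20⌋ = 17 → R; lat ⌊153.35/10⌋ = 15 → P.
Square: lon ⌊18.97/2⌋ = 9; lat ⌊3.35/1⌋ = 3.

RP93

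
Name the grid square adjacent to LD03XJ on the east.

Longitude subsquare x = 23; +1 → 24, wraps to 0 = a, carry into square.
Longitude square 0; +1 → 1.
The latitude characters are unchanged.

LD13aj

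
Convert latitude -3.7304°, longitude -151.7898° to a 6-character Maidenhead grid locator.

BI46cg

Add 180° to longitude and 90° to latitude: 28.2102, 86.2696.
Field: 28.2102/20 → 1 → B, 86.2696/10 → 8 → I; chars BI.
Square: 8.2102/2 → 4, 6.2696/1 → 6; chars 46.
Subsquare: 0.2102/0.0833333 → 2 → c, 0.2696/0.0416667 → 6 → g; chars cg.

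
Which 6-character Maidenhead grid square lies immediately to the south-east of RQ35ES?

RQ35fr

Longitude subsquare e = 4; +1 → 5 = f.
Latitude subsquare s = 18; −1 → 17 = r.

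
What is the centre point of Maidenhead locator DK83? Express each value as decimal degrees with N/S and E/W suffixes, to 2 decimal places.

13.50° N, 103.00° W

Field D=3, K=10: +3·20° lon, +10·10° lat → SW at lon -120°, lat 10°.
Square 8, 3: +8·2° lon, +3·1° lat → SW at lon -104°, lat 13°.
Cell spans 2° lon × 1° lat. Centre is SW corner plus half of each.
latitude 13.50° N, longitude 103.00° W.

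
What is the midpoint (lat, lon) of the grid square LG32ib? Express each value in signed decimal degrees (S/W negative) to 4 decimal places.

-27.9375, 46.7083

Field L=11, G=6: +11·20° lon, +6·10° lat → SW at lon 40°, lat -30°.
Square 3, 2: +3·2° lon, +2·1° lat → SW at lon 46°, lat -28°.
Subsquare i=8, b=1: +8·0.0833333° lon, +1·0.0416667° lat → SW at lon 46.6667°, lat -27.9583°.
Cell spans 0.0833333° lon × 0.0416667° lat. Centre is SW corner plus half of each.
latitude -27.9375, longitude 46.7083.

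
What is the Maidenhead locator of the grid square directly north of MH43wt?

Latitude subsquare t = 19; +1 → 20 = u.
The longitude characters are unchanged.

MH43wu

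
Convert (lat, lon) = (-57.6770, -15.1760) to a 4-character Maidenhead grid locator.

Shift to the Maidenhead origin (180°W, 90°S): lon 164.82, lat 32.32.
Field: lon ⌊164.82/20⌋ = 8 → I; lat ⌊32.32/10⌋ = 3 → D.
Square: lon ⌊4.82/2⌋ = 2; lat ⌊2.32/1⌋ = 2.

ID22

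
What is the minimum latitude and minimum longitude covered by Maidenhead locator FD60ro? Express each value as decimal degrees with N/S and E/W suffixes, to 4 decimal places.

Field F=5, D=3: +5·20° lon, +3·10° lat → SW at lon -80°, lat -60°.
Square 6, 0: +6·2° lon, +0·1° lat → SW at lon -68°, lat -60°.
Subsquare r=17, o=14: +17·0.0833333° lon, +14·0.0416667° lat → SW at lon -66.5833°, lat -59.4167°.
latitude 59.4167° S, longitude 66.5833° W.

59.4167° S, 66.5833° W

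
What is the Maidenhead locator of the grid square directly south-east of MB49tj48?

MB49tj57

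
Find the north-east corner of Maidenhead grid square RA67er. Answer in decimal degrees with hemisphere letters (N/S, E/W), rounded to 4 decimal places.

Field R=17, A=0: +17·20° lon, +0·10° lat → SW at lon 160°, lat -90°.
Square 6, 7: +6·2° lon, +7·1° lat → SW at lon 172°, lat -83°.
Subsquare e=4, r=17: +4·0.0833333° lon, +17·0.0416667° lat → SW at lon 172.333°, lat -82.2917°.
Cell spans 0.0833333° lon × 0.0416667° lat. NE corner is SW corner plus one full cell.
latitude 82.2500° S, longitude 172.4167° E.

82.2500° S, 172.4167° E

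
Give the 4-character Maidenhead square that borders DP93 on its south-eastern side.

EP02

Longitude square 9; +1 → 10, wraps to 0, carry into field.
Longitude field D = 3; +1 → 4 = E.
Latitude square 3; −1 → 2.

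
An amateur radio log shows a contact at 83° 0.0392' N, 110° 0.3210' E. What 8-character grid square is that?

Add 180° to longitude and 90° to latitude: 290.00535, 173.00065.
Field: lon ⌊290.00535/20⌋ = 14 → O; lat ⌊173.00065/10⌋ = 17 → R.
Square: lon ⌊10.00535/2⌋ = 5; lat ⌊3.00065/1⌋ = 3.
Subsquare: lon ⌊0.00535/0.0833333⌋ = 0 → a; lat ⌊0.00065/0.0416667⌋ = 0 → a.
Extended square: lon ⌊0.00535/0.00833333⌋ = 0; lat ⌊0.00065/0.00416667⌋ = 0.

OR53aa00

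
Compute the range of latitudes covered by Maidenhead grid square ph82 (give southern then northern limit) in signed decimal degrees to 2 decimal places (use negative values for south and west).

Field P=15, H=7: +15·20° lon, +7·10° lat → SW at lon 120°, lat -20°.
Square 8, 2: +8·2° lon, +2·1° lat → SW at lon 136°, lat -18°.
Cell spans 2° lon × 1° lat.
south -18.00, north -17.00.

-18.00, -17.00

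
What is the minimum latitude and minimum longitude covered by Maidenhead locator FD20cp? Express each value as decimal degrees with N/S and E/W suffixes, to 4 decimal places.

59.3750° S, 75.8333° W

Field F=5, D=3: +5·20° lon, +3·10° lat → SW at lon -80°, lat -60°.
Square 2, 0: +2·2° lon, +0·1° lat → SW at lon -76°, lat -60°.
Subsquare c=2, p=15: +2·0.0833333° lon, +15·0.0416667° lat → SW at lon -75.8333°, lat -59.375°.
latitude 59.3750° S, longitude 75.8333° W.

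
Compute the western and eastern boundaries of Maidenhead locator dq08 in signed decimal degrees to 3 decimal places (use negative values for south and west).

Field D=3, Q=16: +3·20° lon, +16·10° lat → SW at lon -120°, lat 70°.
Square 0, 8: +0·2° lon, +8·1° lat → SW at lon -120°, lat 78°.
Cell spans 2° lon × 1° lat.
west -120.000, east -118.000.

-120.000, -118.000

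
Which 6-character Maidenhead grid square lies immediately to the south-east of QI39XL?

Longitude subsquare x = 23; +1 → 24, wraps to 0 = a, carry into square.
Longitude square 3; +1 → 4.
Latitude subsquare l = 11; −1 → 10 = k.

QI49ak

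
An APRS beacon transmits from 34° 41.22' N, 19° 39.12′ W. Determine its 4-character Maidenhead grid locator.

IM04

Add 180° to longitude and 90° to latitude: 160.35, 124.69.
Field: lon ⌊160.35/20⌋ = 8 → I; lat ⌊124.69/10⌋ = 12 → M.
Square: lon ⌊0.35/2⌋ = 0; lat ⌊4.69/1⌋ = 4.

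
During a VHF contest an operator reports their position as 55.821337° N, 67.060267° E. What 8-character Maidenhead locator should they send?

Offset from 180°W / 90°S: lon 247.06027°, lat 145.82134°.
Field (20°×10°, letters A–R): lon ⌊247.06027/20⌋ = 12 → M; lat ⌊145.82134/10⌋ = 14 → O.
Square (2°×1°, digits 0–9): lon ⌊7.06027/2⌋ = 3; lat ⌊5.82134/1⌋ = 5.
Subsquare (5′×2.5′, letters a–x): lon ⌊1.06027/0.0833333⌋ = 12 → m; lat ⌊0.82134/0.0416667⌋ = 19 → t.
Extended square (30″×15″, digits 0–9): lon ⌊0.06027/0.00833333⌋ = 7; lat ⌊0.02967/0.00416667⌋ = 7.

MO35mt77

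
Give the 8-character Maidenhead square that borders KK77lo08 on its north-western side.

KK77ko99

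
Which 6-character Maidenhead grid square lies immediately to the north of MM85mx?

MM86ma

Latitude subsquare x = 23; +1 → 24, wraps to 0 = a, carry into square.
Latitude square 5; +1 → 6.
The longitude characters are unchanged.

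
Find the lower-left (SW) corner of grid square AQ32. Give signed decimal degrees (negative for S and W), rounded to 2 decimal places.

72.00, -174.00

Field A=0, Q=16: +0·20° lon, +16·10° lat → SW at lon -180°, lat 70°.
Square 3, 2: +3·2° lon, +2·1° lat → SW at lon -174°, lat 72°.
latitude 72.00, longitude -174.00.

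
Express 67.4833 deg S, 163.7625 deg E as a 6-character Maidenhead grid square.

Shift to the Maidenhead origin (180°W, 90°S): lon 343.7625, lat 22.5167.
Field: lon ⌊343.7625/20⌋ = 17 → R; lat ⌊22.5167/10⌋ = 2 → C.
Square: lon ⌊3.7625/2⌋ = 1; lat ⌊2.5167/1⌋ = 2.
Subsquare: lon ⌊1.7625/0.0833333⌋ = 21 → v; lat ⌊0.5167/0.0416667⌋ = 12 → m.

RC12vm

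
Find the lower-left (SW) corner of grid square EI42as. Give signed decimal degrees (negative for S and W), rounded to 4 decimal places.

Field E=4, I=8: +4·20° lon, +8·10° lat → SW at lon -100°, lat -10°.
Square 4, 2: +4·2° lon, +2·1° lat → SW at lon -92°, lat -8°.
Subsquare a=0, s=18: +0·0.0833333° lon, +18·0.0416667° lat → SW at lon -92°, lat -7.25°.
latitude -7.2500, longitude -92.0000.

-7.2500, -92.0000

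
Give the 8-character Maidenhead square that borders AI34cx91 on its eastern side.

AI34dx01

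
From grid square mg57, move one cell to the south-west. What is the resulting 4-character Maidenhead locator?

MG46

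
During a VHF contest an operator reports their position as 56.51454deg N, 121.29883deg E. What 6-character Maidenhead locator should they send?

Shift to the Maidenhead origin (180°W, 90°S): lon 301.2988, lat 146.5145.
Field: lon ⌊301.2988/20⌋ = 15 → P; lat ⌊146.5145/10⌋ = 14 → O.
Square: lon ⌊1.2988/2⌋ = 0; lat ⌊6.5145/1⌋ = 6.
Subsquare: lon ⌊1.2988/0.0833333⌋ = 15 → p; lat ⌊0.5145/0.0416667⌋ = 12 → m.

PO06pm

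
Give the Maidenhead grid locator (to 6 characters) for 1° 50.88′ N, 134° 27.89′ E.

PJ71fu

Shift to the Maidenhead origin (180°W, 90°S): lon 314.4648, lat 91.8480.
Field: 314.4648/20 → 15 → P, 91.8480/10 → 9 → J; chars PJ.
Square: 14.4648/2 → 7, 1.8480/1 → 1; chars 71.
Subsquare: 0.4648/0.0833333 → 5 → f, 0.8480/0.0416667 → 20 → u; chars fu.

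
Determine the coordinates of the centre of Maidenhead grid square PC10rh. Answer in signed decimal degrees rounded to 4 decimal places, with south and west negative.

Field P=15, C=2: +15·20° lon, +2·10° lat → SW at lon 120°, lat -70°.
Square 1, 0: +1·2° lon, +0·1° lat → SW at lon 122°, lat -70°.
Subsquare r=17, h=7: +17·0.0833333° lon, +7·0.0416667° lat → SW at lon 123.417°, lat -69.7083°.
Cell spans 0.0833333° lon × 0.0416667° lat. Centre is SW corner plus half of each.
latitude -69.6875, longitude 123.4583.

-69.6875, 123.4583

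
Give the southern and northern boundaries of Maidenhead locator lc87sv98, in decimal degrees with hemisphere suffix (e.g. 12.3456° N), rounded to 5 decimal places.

62.09167° S, 62.08750° S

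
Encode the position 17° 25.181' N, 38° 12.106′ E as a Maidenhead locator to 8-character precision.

Add 180° to longitude and 90° to latitude: 218.20177, 107.41968.
Field (20°×10°, letters A–R): 218.20177/20 → 10 → K, 107.41968/10 → 10 → K; chars KK.
Square (2°×1°, digits 0–9): 18.20177/2 → 9, 7.41968/1 → 7; chars 97.
Subsquare (5′×2.5′, letters a–x): 0.20177/0.0833333 → 2 → c, 0.41968/0.0416667 → 10 → k; chars ck.
Extended square (30″×15″, digits 0–9): 0.03510/0.00833333 → 4, 0.00302/0.00416667 → 0; chars 40.

KK97ck40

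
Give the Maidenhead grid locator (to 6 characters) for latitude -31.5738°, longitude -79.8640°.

FF08bk

Shift to the Maidenhead origin (180°W, 90°S): lon 100.1360, lat 58.4262.
Field: 100.1360/20 → 5 → F, 58.4262/10 → 5 → F; chars FF.
Square: 0.1360/2 → 0, 8.4262/1 → 8; chars 08.
Subsquare: 0.1360/0.0833333 → 1 → b, 0.4262/0.0416667 → 10 → k; chars bk.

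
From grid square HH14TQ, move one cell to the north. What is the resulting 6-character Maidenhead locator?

HH14tr

Latitude subsquare q = 16; +1 → 17 = r.
The longitude characters are unchanged.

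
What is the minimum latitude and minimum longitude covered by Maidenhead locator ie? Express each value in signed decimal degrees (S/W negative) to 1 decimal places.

Field I=8, E=4: +8·20° lon, +4·10° lat → SW at lon -20°, lat -50°.
latitude -50.0, longitude -20.0.

-50.0, -20.0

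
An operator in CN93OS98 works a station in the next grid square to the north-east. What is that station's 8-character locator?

CN93ps09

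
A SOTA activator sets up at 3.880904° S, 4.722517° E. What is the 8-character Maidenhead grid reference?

JI26ic68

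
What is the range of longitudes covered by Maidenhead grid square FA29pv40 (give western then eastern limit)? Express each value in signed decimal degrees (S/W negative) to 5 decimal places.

Field F=5, A=0: +5·20° lon, +0·10° lat → SW at lon -80°, lat -90°.
Square 2, 9: +2·2° lon, +9·1° lat → SW at lon -76°, lat -81°.
Subsquare p=15, v=21: +15·0.0833333° lon, +21·0.0416667° lat → SW at lon -74.75°, lat -80.125°.
Extended square 4, 0: +4·0.00833333° lon, +0·0.00416667° lat → SW at lon -74.7167°, lat -80.125°.
Cell spans 0.00833333° lon × 0.00416667° lat.
west -74.71667, east -74.70833.

-74.71667, -74.70833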